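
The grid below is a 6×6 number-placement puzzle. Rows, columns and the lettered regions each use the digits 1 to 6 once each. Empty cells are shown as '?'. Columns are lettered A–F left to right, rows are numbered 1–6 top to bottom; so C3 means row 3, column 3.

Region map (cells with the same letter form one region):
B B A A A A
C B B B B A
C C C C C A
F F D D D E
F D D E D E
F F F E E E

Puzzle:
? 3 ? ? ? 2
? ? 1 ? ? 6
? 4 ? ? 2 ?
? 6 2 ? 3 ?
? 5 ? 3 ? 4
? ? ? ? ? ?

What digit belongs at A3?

1

B2 = 2 (sole candidate).
C5 = 6 (sole candidate).
E5 = 1 (sole candidate).
B6 = 1 (sole candidate).
F6 = 5 (sole candidate).
D4 = 4 (sole candidate).
F4 = 1 (sole candidate).
A5 = 2 (sole candidate).
E6 = 6 (sole candidate).
D2 = 5 (sole candidate).
E2 = 4 (sole candidate).
F3 = 3 (sole candidate).
A4 = 5 (sole candidate).
D6 = 2 (sole candidate).
A1 = 6 (sole candidate).
D1 = 1 (sole candidate).
E1 = 5 (sole candidate).
A2 = 3 (sole candidate).
A3 = 1: row 3 has {2,3,4}; col 1 has {2,3,5,6}; region has {2,3,4} → only 1 remains.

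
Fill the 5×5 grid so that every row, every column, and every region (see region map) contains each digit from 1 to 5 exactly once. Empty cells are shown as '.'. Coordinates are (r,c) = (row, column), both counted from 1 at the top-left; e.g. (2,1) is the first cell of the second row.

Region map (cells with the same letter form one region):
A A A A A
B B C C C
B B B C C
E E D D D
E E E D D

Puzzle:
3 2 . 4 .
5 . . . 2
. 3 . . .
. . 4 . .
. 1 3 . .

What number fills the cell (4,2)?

(2,2) = 4: row 2 has {2,5}; col 2 has {1,2,3}; region has {3,5} → only 4 remains.
(2,3) = 1: row 2 has {2,4,5}; col 3 has {3,4}; region has {2} → only 1 remains.
(2,4) = 3: row 2 has {1,2,4,5}; col 4 has {4}; region has {1,2} → only 3 remains.
(3,3) = 2: row 3 has {3}; col 3 has {1,3,4}; region has {3,4,5} → only 2 remains.
(3,4) = 5: row 3 has {2,3}; col 4 has {3,4}; region has {1,2,3} → only 5 remains.
(3,5) = 4: row 3 has {2,3,5}; col 5 has {2}; region has {1,2,3,5} → only 4 remains.
(4,1) = 2: row 4 has {4}; col 1 has {3,5}; region has {1,3} → only 2 remains.
(4,2) = 5: row 4 has {2,4}; col 2 has {1,2,3,4}; region has {1,2,3} → only 5 remains.

5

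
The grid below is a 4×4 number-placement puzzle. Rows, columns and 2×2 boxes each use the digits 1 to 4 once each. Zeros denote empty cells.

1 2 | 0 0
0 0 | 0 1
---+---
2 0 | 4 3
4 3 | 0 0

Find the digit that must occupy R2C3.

2

R1C3 = 3: row 1 has {1,2}; col 3 has {4}; box has {1} → only 3 remains.
R1C4 = 4: row 1 has {1,2,3}; col 4 has {1,3}; box has {1,3} → only 4 remains.
R2C1 = 3: row 2 has {1}; col 1 has {1,2,4}; box has {1,2} → only 3 remains.
R2C2 = 4: row 2 has {1,3}; col 2 has {2,3}; box has {1,2,3} → only 4 remains.
R2C3 = 2: row 2 has {1,3,4}; col 3 has {3,4}; box has {1,3,4} → only 2 remains.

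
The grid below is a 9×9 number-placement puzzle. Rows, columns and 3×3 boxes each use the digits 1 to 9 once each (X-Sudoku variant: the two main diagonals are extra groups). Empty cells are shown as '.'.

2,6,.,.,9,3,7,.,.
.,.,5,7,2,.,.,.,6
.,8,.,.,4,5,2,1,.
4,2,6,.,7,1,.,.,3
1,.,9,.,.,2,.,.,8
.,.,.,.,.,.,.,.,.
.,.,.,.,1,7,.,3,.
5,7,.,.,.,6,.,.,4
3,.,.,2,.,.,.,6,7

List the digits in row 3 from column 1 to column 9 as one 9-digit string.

r1c9 = 5: row 1 has {2,3,6,7,9}; col 9 has {3,4,6,7,8}; box has {1,2,6,7}; anti-diagonal has {1,2,3,7} → only 5 remains.
r2c1 = 9: row 2 has {2,5,6,7}; col 1 has {1,2,3,4,5}; box has {2,5,6,8} → only 9 remains.
r2c6 = 8: row 2 has {2,5,6,7,9}; col 6 has {1,2,3,5,6,7}; box has {2,3,4,5,7,9} → only 8 remains.
r2c8 = 4: row 2 has {2,5,6,7,8,9}; col 8 has {1,3,6}; box has {1,2,5,6,7}; anti-diagonal has {1,2,3,5,7} → only 4 remains.
r3c1 = 7: row 3 has {1,2,4,5,8}; col 1 has {1,2,3,4,5,9}; box has {2,5,6,8,9} → only 7 remains.
r3c3 = 3: row 3 has {1,2,4,5,7,8}; col 3 has {5,6,9}; box has {2,5,6,7,8,9}; main diagonal has {2,7} → only 3 remains.
r3c4 = 6: row 3 has {1,2,3,4,5,7,8}; col 4 has {2,7}; box has {2,3,4,5,7,8,9} → only 6 remains.
r3c9 = 9: row 3 has {1,2,3,4,5,6,7,8}; col 9 has {3,4,5,6,7,8}; box has {1,2,4,5,6,7} → only 9 remains.

783645219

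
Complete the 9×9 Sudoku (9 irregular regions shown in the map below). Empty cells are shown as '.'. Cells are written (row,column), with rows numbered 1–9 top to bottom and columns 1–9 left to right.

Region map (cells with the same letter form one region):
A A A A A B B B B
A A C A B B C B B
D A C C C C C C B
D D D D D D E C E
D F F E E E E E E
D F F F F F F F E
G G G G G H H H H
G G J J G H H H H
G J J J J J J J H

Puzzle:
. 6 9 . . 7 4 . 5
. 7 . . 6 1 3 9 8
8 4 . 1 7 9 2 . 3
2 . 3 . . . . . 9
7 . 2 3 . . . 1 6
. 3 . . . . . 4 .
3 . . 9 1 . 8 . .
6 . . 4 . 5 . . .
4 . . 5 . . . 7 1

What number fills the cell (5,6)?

(1,1) = 1 (sole candidate).
(1,8) = 2 (sole candidate).
(2,1) = 5 (sole candidate).
(2,3) = 4 (sole candidate).
(2,4) = 2 (sole candidate).
(4,4) = 6 (sole candidate).
(4,6) = 4 (sole candidate).
(5,6) = 8: row 5 has {1,2,3,6,7}; col 6 has {1,4,5,7,9}; region has {1,3,6,9} → only 8 remains.

8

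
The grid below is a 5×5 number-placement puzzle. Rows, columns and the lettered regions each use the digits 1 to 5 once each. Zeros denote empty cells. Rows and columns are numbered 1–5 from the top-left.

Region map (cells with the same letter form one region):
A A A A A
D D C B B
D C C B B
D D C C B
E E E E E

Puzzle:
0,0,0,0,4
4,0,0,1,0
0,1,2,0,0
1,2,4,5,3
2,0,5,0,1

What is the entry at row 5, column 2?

row 2, column 3 = 3 (sole candidate).
row 3, column 4 = 4 (sole candidate).
row 3, column 5 = 5 (sole candidate).
row 5, column 4 = 3 (sole candidate).
row 1, column 3 = 1 (sole candidate).
row 1, column 4 = 2 (sole candidate).
row 2, column 2 = 5 (sole candidate).
row 2, column 5 = 2 (sole candidate).
row 3, column 1 = 3 (sole candidate).
row 5, column 2 = 4: row 5 has {1,2,3,5}; col 2 has {1,2,5}; region has {1,2,3,5} → only 4 remains.

4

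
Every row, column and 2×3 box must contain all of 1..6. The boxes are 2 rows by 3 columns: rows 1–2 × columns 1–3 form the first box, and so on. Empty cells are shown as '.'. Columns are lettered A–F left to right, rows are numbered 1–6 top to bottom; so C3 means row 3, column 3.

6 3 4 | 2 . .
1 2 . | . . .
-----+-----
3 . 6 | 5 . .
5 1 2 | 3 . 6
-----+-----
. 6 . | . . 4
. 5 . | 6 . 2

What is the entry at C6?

1

C2 = 5: row 2 has {1,2}; col 3 has {2,4,6}; box has {1,2,3,4,6} → only 5 remains.
D2 = 4: row 2 has {1,2,5}; col 4 has {2,3,5,6}; box has {2} → only 4 remains.
F2 = 3: row 2 has {1,2,4,5}; col 6 has {2,4,6}; box has {2,4} → only 3 remains.
B3 = 4: row 3 has {3,5,6}; col 2 has {1,2,3,5,6}; box has {1,2,3,5,6} → only 4 remains.
F3 = 1: row 3 has {3,4,5,6}; col 6 has {2,3,4,6}; box has {3,5,6} → only 1 remains.
E4 = 4: row 4 has {1,2,3,5,6}; col 5 has {}; box has {1,3,5,6} → only 4 remains.
A5 = 2: row 5 has {4,6}; col 1 has {1,3,5,6}; box has {5,6} → only 2 remains.
D5 = 1: row 5 has {2,4,6}; col 4 has {2,3,4,5,6}; box has {2,4,6} → only 1 remains.
A6 = 4: row 6 has {2,5,6}; col 1 has {1,2,3,5,6}; box has {2,5,6} → only 4 remains.
E6 = 3: row 6 has {2,4,5,6}; col 5 has {4}; box has {1,2,4,6} → only 3 remains.
F1 = 5: row 1 has {2,3,4,6}; col 6 has {1,2,3,4,6}; box has {2,3,4} → only 5 remains.
E2 = 6: row 2 has {1,2,3,4,5}; col 5 has {3,4}; box has {2,3,4,5} → only 6 remains.
E3 = 2: row 3 has {1,3,4,5,6}; col 5 has {3,4,6}; box has {1,3,4,5,6} → only 2 remains.
C5 = 3: row 5 has {1,2,4,6}; col 3 has {2,4,5,6}; box has {2,4,5,6} → only 3 remains.
E5 = 5: row 5 has {1,2,3,4,6}; col 5 has {2,3,4,6}; box has {1,2,3,4,6} → only 5 remains.
C6 = 1: row 6 has {2,3,4,5,6}; col 3 has {2,3,4,5,6}; box has {2,3,4,5,6} → only 1 remains.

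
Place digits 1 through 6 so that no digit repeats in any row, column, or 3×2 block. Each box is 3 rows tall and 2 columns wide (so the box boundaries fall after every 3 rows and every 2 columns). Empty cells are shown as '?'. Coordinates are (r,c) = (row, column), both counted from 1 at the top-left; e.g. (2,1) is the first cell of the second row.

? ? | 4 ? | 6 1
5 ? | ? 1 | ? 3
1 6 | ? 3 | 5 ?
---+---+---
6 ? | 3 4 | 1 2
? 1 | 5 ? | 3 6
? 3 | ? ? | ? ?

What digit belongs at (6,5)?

4

(1,2) = 2 (sole candidate).
(1,4) = 5 (sole candidate).
(2,2) = 4 (sole candidate).
(2,5) = 2 (sole candidate).
(3,3) = 2 (sole candidate).
(3,6) = 4 (sole candidate).
(4,2) = 5 (sole candidate).
(5,4) = 2 (sole candidate).
(6,4) = 6 (sole candidate).
(6,5) = 4: row 6 has {3,6}; col 5 has {1,2,3,5,6}; box has {1,2,3,6} → only 4 remains.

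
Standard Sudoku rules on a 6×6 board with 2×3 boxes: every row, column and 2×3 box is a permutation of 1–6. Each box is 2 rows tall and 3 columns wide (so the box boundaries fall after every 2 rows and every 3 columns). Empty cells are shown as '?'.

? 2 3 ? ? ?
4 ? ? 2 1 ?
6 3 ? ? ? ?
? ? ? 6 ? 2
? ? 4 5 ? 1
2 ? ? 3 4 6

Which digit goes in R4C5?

R1C4 = 4: row 1 has {2,3}; col 4 has {2,3,5,6}; box has {1,2} → only 4 remains.
R1C6 = 5: row 1 has {2,3,4}; col 6 has {1,2,6}; box has {1,2,4} → only 5 remains.
R2C6 = 3: row 2 has {1,2,4}; col 6 has {1,2,5,6}; box has {1,2,4,5} → only 3 remains.
R3C4 = 1: row 3 has {3,6}; col 4 has {2,3,4,5,6}; box has {2,6} → only 1 remains.
R3C5 = 5: row 3 has {1,3,6}; col 5 has {1,4}; box has {1,2,6} → only 5 remains.
R3C6 = 4: row 3 has {1,3,5,6}; col 6 has {1,2,3,5,6}; box has {1,2,5,6} → only 4 remains.
R4C5 = 3: row 4 has {2,6}; col 5 has {1,4,5}; box has {1,2,4,5,6} → only 3 remains.

3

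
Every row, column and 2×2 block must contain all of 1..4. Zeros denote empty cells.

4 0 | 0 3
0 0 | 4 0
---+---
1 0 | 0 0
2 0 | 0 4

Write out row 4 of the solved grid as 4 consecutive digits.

2314

r2c1 = 3 (sole candidate).
r3c4 = 2 (sole candidate).
r4c2 = 3: row 4 has {2,4}; col 2 has {}; box has {1,2} → only 3 remains.
r4c3 = 1: row 4 has {2,3,4}; col 3 has {4}; box has {2,4} → only 1 remains.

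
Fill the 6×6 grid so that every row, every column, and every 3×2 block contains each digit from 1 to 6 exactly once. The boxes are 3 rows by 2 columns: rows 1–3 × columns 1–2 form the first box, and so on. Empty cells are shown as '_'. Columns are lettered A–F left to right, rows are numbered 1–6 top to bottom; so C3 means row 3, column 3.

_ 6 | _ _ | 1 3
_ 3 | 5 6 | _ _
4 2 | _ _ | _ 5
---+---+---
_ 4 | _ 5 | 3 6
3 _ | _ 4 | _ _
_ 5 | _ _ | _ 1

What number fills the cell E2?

2

A1 = 5: row 1 has {1,3,6}; col 1 has {3,4}; box has {2,3,4,6} → only 5 remains.
D1 = 2: row 1 has {1,3,5,6}; col 4 has {4,5,6}; box has {5,6} → only 2 remains.
A2 = 1: row 2 has {3,5,6}; col 1 has {3,4,5}; box has {2,3,4,5,6} → only 1 remains.
E3 = 6: row 3 has {2,4,5}; col 5 has {1,3}; box has {1,3,5} → only 6 remains.
A4 = 2: row 4 has {3,4,5,6}; col 1 has {1,3,4,5}; box has {3,4,5} → only 2 remains.
C4 = 1: row 4 has {2,3,4,5,6}; col 3 has {5}; box has {4,5} → only 1 remains.
B5 = 1: row 5 has {3,4}; col 2 has {2,3,4,5,6}; box has {2,3,4,5} → only 1 remains.
F5 = 2: row 5 has {1,3,4}; col 6 has {1,3,5,6}; box has {1,3,6} → only 2 remains.
A6 = 6: row 6 has {1,5}; col 1 has {1,2,3,4,5}; box has {1,2,3,4,5} → only 6 remains.
D6 = 3: row 6 has {1,5,6}; col 4 has {2,4,5,6}; box has {1,4,5} → only 3 remains.
E6 = 4: row 6 has {1,3,5,6}; col 5 has {1,3,6}; box has {1,2,3,6} → only 4 remains.
C1 = 4: row 1 has {1,2,3,5,6}; col 3 has {1,5}; box has {2,5,6} → only 4 remains.
E2 = 2: row 2 has {1,3,5,6}; col 5 has {1,3,4,6}; box has {1,3,5,6} → only 2 remains.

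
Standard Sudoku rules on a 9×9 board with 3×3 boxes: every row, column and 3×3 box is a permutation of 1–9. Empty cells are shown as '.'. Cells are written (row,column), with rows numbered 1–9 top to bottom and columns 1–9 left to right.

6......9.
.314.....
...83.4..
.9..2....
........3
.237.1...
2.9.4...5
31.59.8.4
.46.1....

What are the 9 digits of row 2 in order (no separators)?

(8,3) = 7 (sole candidate).
(7,2) = 8 (sole candidate).
(9,1) = 5 (sole candidate).
(1,7) = 3 (hidden single in row 1).
(1,3) = 4 (hidden single in row 1).
(1,9) = 8 (hidden single in row 1).
(1,4) = 1 (hidden single in row 1).
(1,6) = 2 (hidden single in row 1).
(8,6) = 6 (sole candidate).
(8,8) = 2 (sole candidate).
(7,4) = 3 (sole candidate).
(7,6) = 7 (sole candidate).
(9,4) = 2 (sole candidate).
(9,6) = 8 (sole candidate).
(4,4) = 6 (sole candidate).
(5,4) = 9 (sole candidate).
(2,1) = 8: in row 2, 8 can only go here (every other open cell in that row sees an 8).
(6,1) = 4 (sole candidate).
(2,6) = 9: in row 2, 9 can only go here (every other open cell in that row sees a 9).
(3,6) = 5 (sole candidate).
(5,6) = 4 (sole candidate).
(1,5) = 7 (sole candidate).
(2,5) = 6: row 2 has {1,3,4,8,9}; col 5 has {1,2,3,4,7,9}; box has {1,2,3,4,5,7,8,9} → only 6 remains.
(3,2) = 7 (sole candidate).
(3,3) = 2 (sole candidate).
(4,6) = 3 (sole candidate).
(1,2) = 5 (sole candidate).
(3,1) = 9 (sole candidate).
(5,2) = 6 (sole candidate).
(4,8) = 4 (hidden single in row 4).
(4,3) = 8 (hidden single in row 4).
(5,3) = 5 (sole candidate).
(5,5) = 8 (sole candidate).
(6,5) = 5 (sole candidate).
(4,7) = 5 (hidden single in row 4).
(2,8) = 5: in row 2, 5 can only go here (every other open cell in that row sees a 5).
(5,7) = 2 (hidden single in row 5).
(2,7) = 7: row 2 has {1,3,4,5,6,8,9}; col 7 has {2,3,4,5,8}; box has {3,4,5,8,9} → only 7 remains.
(2,9) = 2: row 2 has {1,3,4,5,6,7,8,9}; col 9 has {3,4,5,8}; box has {3,4,5,7,8,9} → only 2 remains.

831469752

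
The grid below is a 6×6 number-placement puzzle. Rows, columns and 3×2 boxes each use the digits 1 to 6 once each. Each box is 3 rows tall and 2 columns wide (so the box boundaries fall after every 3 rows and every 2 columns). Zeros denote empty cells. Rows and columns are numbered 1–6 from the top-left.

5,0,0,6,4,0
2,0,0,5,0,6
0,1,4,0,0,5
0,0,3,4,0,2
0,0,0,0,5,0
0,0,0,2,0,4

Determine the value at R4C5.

R1C2 = 3: row 1 has {4,5,6}; col 2 has {1}; box has {1,2,5} → only 3 remains.
R1C6 = 1: row 1 has {3,4,5,6}; col 6 has {2,4,5,6}; box has {4,5,6} → only 1 remains.
R2C2 = 4: row 2 has {2,5,6}; col 2 has {1,3}; box has {1,2,3,5} → only 4 remains.
R2C3 = 1: row 2 has {2,4,5,6}; col 3 has {3,4}; box has {4,5,6} → only 1 remains.
R2C5 = 3: row 2 has {1,2,4,5,6}; col 5 has {4,5}; box has {1,4,5,6} → only 3 remains.
R3C1 = 6: row 3 has {1,4,5}; col 1 has {2,5}; box has {1,2,3,4,5} → only 6 remains.
R3C4 = 3: row 3 has {1,4,5,6}; col 4 has {2,4,5,6}; box has {1,4,5,6} → only 3 remains.
R3C5 = 2: row 3 has {1,3,4,5,6}; col 5 has {3,4,5}; box has {1,3,4,5,6} → only 2 remains.
R4C1 = 1: row 4 has {2,3,4}; col 1 has {2,5,6}; box has {} → only 1 remains.
R4C5 = 6: row 4 has {1,2,3,4}; col 5 has {2,3,4,5}; box has {2,4,5} → only 6 remains.

6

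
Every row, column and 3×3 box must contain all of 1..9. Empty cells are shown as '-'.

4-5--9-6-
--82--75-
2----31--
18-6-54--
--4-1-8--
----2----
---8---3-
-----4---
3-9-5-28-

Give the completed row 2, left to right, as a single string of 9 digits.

638241759

r1c7 = 3: row 1 has {4,5,6,9}; col 7 has {1,2,4,7,8}; box has {1,5,6,7} → only 3 remains.
r5c6 = 7: row 5 has {1,4,8}; col 6 has {3,4,5,9}; box has {1,2,5,6} → only 7 remains.
r6c6 = 8: row 6 has {2}; col 6 has {3,4,5,7,9}; box has {1,2,5,6,7} → only 8 remains.
r1c9 = 2: in row 1, 2 can only go here (every other open cell in that row sees a 2).
r1c5 = 8: in row 1, 8 can only go here (every other open cell in that row sees an 8).
r2c2 = 3: in row 2, 3 can only go here (every other open cell in that row sees a 3).
r2c6 = 1: in row 2, 1 can only go here (every other open cell in that row sees a 1).
r1c4 = 7: row 1 has {2,3,4,5,6,8,9}; col 4 has {2,6,8}; box has {1,2,3,8,9} → only 7 remains.
r9c4 = 1: row 9 has {2,3,5,8,9}; col 4 has {2,6,7,8}; box has {4,5,8} → only 1 remains.
r9c6 = 6: row 9 has {1,2,3,5,8,9}; col 6 has {1,3,4,5,7,8,9}; box has {1,4,5,8} → only 6 remains.
r1c2 = 1: row 1 has {2,3,4,5,6,7,8,9}; col 2 has {3,8}; box has {2,3,4,5,8} → only 1 remains.
r7c6 = 2: row 7 has {3,8}; col 6 has {1,3,4,5,6,7,8,9}; box has {1,4,5,6,8} → only 2 remains.
r3c4 = 5: in row 3, 5 can only go here (every other open cell in that row sees a 5).
r3c9 = 8: in row 3, 8 can only go here (every other open cell in that row sees an 8).
r6c4 = 4: in row 6, 4 can only go here (every other open cell in that row sees a 4).
r8c1 = 8: in row 8, 8 can only go here (every other open cell in that row sees an 8).
r3c8 = 4: in column 8, 4 can only go here (every other open cell in that column sees a 4).
r2c9 = 9: row 2 has {1,2,3,5,7,8}; col 9 has {2,8}; box has {1,2,3,4,5,6,7,8} → only 9 remains.
r3c5 = 6: row 3 has {1,2,3,4,5,8}; col 5 has {1,2,5,8}; box has {1,2,3,5,7,8,9} → only 6 remains.
r2c1 = 6: row 2 has {1,2,3,5,7,8,9}; col 1 has {1,2,3,4,8}; box has {1,2,3,4,5,8} → only 6 remains.
r2c5 = 4: row 2 has {1,2,3,5,6,7,8,9}; col 5 has {1,2,5,6,8}; box has {1,2,3,5,6,7,8,9} → only 4 remains.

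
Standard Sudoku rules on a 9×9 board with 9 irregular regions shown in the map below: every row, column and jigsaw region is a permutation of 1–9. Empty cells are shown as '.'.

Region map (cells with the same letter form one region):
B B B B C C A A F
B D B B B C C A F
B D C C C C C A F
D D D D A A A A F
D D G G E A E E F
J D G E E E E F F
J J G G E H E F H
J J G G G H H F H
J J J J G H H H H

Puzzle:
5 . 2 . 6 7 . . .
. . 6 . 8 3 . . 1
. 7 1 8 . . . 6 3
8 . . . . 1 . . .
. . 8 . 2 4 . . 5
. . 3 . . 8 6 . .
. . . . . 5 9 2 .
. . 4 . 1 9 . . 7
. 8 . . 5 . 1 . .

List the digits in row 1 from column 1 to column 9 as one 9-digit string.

532167894

row 3, column 6 = 2: row 3 has {1,3,6,7,8}; col 6 has {1,3,4,5,7,8,9}; region has {1,3,6,7,8} → only 2 remains.
row 7, column 3 = 7: row 7 has {2,5,9}; col 3 has {1,2,3,4,6,8}; region has {1,3,4,5,8} → only 7 remains.
row 7, column 4 = 6: row 7 has {2,5,7,9}; col 4 has {8}; region has {1,3,4,5,7,8} → only 6 remains.
row 8, column 4 = 2: row 8 has {1,4,7,9}; col 4 has {6,8}; region has {1,3,4,5,6,7,8} → only 2 remains.
row 8, column 8 = 8: row 8 has {1,2,4,7,9}; col 8 has {2,6}; region has {1,2,3,5} → only 8 remains.
row 9, column 3 = 9: row 9 has {1,5,8}; col 3 has {1,2,3,4,6,7,8}; region has {8} → only 9 remains.
row 9, column 6 = 6: row 9 has {1,5,8,9}; col 6 has {1,2,3,4,5,7,8,9}; region has {1,5,7,9} → only 6 remains.
row 4, column 3 = 5: row 4 has {1,8}; col 3 has {1,2,3,4,6,7,8,9}; region has {7,8} → only 5 remains.
row 5, column 4 = 9: row 5 has {2,4,5,8}; col 4 has {2,6,8}; region has {1,2,3,4,5,6,7,8} → only 9 remains.
row 8, column 7 = 3: row 8 has {1,2,4,7,8,9}; col 7 has {1,6,9}; region has {1,5,6,7,9} → only 3 remains.
row 9, column 8 = 4: row 9 has {1,5,6,8,9}; col 8 has {2,6,8}; region has {1,3,5,6,7,9} → only 4 remains.
row 9, column 9 = 2: row 9 has {1,4,5,6,8,9}; col 9 has {1,3,5,7}; region has {1,3,4,5,6,7,9} → only 2 remains.
row 1, column 7 = 8: row 1 has {2,5,6,7}; col 7 has {1,3,6,9}; region has {1,4,6} → only 8 remains.
row 5, column 7 = 7: row 5 has {2,4,5,8,9}; col 7 has {1,3,6,8,9}; region has {2,6,8,9} → only 7 remains.
row 6, column 5 = 4: row 6 has {3,6,8}; col 5 has {1,2,5,6,8}; region has {2,6,7,8,9} → only 4 remains.
row 6, column 9 = 9: row 6 has {3,4,6,8}; col 9 has {1,2,3,5,7}; region has {1,2,3,5,8} → only 9 remains.
row 7, column 5 = 3: row 7 has {2,5,6,7,9}; col 5 has {1,2,4,5,6,8}; region has {2,4,6,7,8,9} → only 3 remains.
row 7, column 9 = 8: row 7 has {2,3,5,6,7,9}; col 9 has {1,2,3,5,7,9}; region has {1,2,3,4,5,6,7,9} → only 8 remains.
row 8, column 1 = 6: row 8 has {1,2,3,4,7,8,9}; col 1 has {5,8}; region has {8,9} → only 6 remains.
row 8, column 2 = 5: row 8 has {1,2,3,4,6,7,8,9}; col 2 has {7,8}; region has {6,8,9} → only 5 remains.
row 1, column 9 = 4: row 1 has {2,5,6,7,8}; col 9 has {1,2,3,5,7,8,9}; region has {1,2,3,5,8,9} → only 4 remains.
row 3, column 5 = 9: row 3 has {1,2,3,6,7,8}; col 5 has {1,2,3,4,5,6,8}; region has {1,2,3,6,7,8} → only 9 remains.
row 4, column 5 = 7: row 4 has {1,5,8}; col 5 has {1,2,3,4,5,6,8,9}; region has {1,4,6,8} → only 7 remains.
row 4, column 7 = 2: row 4 has {1,5,7,8}; col 7 has {1,3,6,7,8,9}; region has {1,4,6,7,8} → only 2 remains.
row 4, column 9 = 6: row 4 has {1,2,5,7,8}; col 9 has {1,2,3,4,5,7,8,9}; region has {1,2,3,4,5,8,9} → only 6 remains.
row 5, column 8 = 1: row 5 has {2,4,5,7,8,9}; col 8 has {2,4,6,8}; region has {2,3,4,6,7,8,9} → only 1 remains.
row 6, column 4 = 5: row 6 has {3,4,6,8,9}; col 4 has {2,6,8,9}; region has {1,2,3,4,6,7,8,9} → only 5 remains.
row 6, column 8 = 7: row 6 has {3,4,5,6,8,9}; col 8 has {1,2,4,6,8}; region has {1,2,3,4,5,6,8,9} → only 7 remains.
row 3, column 1 = 4: row 3 has {1,2,3,6,7,8,9}; col 1 has {5,6,8}; region has {2,5,6,8} → only 4 remains.
row 3, column 7 = 5: row 3 has {1,2,3,4,6,7,8,9}; col 7 has {1,2,3,6,7,8,9}; region has {1,2,3,6,7,8,9} → only 5 remains.
row 5, column 1 = 3: row 5 has {1,2,4,5,7,8,9}; col 1 has {4,5,6,8}; region has {5,7,8} → only 3 remains.
row 5, column 2 = 6: row 5 has {1,2,3,4,5,7,8,9}; col 2 has {5,7,8}; region has {3,5,7,8} → only 6 remains.
row 7, column 1 = 1: row 7 has {2,3,5,6,7,8,9}; col 1 has {3,4,5,6,8}; region has {5,6,8,9} → only 1 remains.
row 7, column 2 = 4: row 7 has {1,2,3,5,6,7,8,9}; col 2 has {5,6,7,8}; region has {1,5,6,8,9} → only 4 remains.
row 9, column 1 = 7: row 9 has {1,2,4,5,6,8,9}; col 1 has {1,3,4,5,6,8}; region has {1,4,5,6,8,9} → only 7 remains.
row 9, column 4 = 3: row 9 has {1,2,4,5,6,7,8,9}; col 4 has {2,5,6,8,9}; region has {1,4,5,6,7,8,9} → only 3 remains.
row 1, column 4 = 1: row 1 has {2,4,5,6,7,8}; col 4 has {2,3,5,6,8,9}; region has {2,4,5,6,8} → only 1 remains.
row 2, column 1 = 9: row 2 has {1,3,6,8}; col 1 has {1,3,4,5,6,7,8}; region has {1,2,4,5,6,8} → only 9 remains.
row 2, column 2 = 2: row 2 has {1,3,6,8,9}; col 2 has {4,5,6,7,8}; region has {3,5,6,7,8} → only 2 remains.
row 2, column 4 = 7: row 2 has {1,2,3,6,8,9}; col 4 has {1,2,3,5,6,8,9}; region has {1,2,4,5,6,8,9} → only 7 remains.
row 2, column 7 = 4: row 2 has {1,2,3,6,7,8,9}; col 7 has {1,2,3,5,6,7,8,9}; region has {1,2,3,5,6,7,8,9} → only 4 remains.
row 2, column 8 = 5: row 2 has {1,2,3,4,6,7,8,9}; col 8 has {1,2,4,6,7,8}; region has {1,2,4,6,7,8} → only 5 remains.
row 4, column 2 = 9: row 4 has {1,2,5,6,7,8}; col 2 has {2,4,5,6,7,8}; region has {2,3,5,6,7,8} → only 9 remains.
row 4, column 4 = 4: row 4 has {1,2,5,6,7,8,9}; col 4 has {1,2,3,5,6,7,8,9}; region has {2,3,5,6,7,8,9} → only 4 remains.
row 4, column 8 = 3: row 4 has {1,2,4,5,6,7,8,9}; col 8 has {1,2,4,5,6,7,8}; region has {1,2,4,5,6,7,8} → only 3 remains.
row 6, column 1 = 2: row 6 has {3,4,5,6,7,8,9}; col 1 has {1,3,4,5,6,7,8,9}; region has {1,3,4,5,6,7,8,9} → only 2 remains.
row 6, column 2 = 1: row 6 has {2,3,4,5,6,7,8,9}; col 2 has {2,4,5,6,7,8,9}; region has {2,3,4,5,6,7,8,9} → only 1 remains.
row 1, column 2 = 3: row 1 has {1,2,4,5,6,7,8}; col 2 has {1,2,4,5,6,7,8,9}; region has {1,2,4,5,6,7,8,9} → only 3 remains.
row 1, column 8 = 9: row 1 has {1,2,3,4,5,6,7,8}; col 8 has {1,2,3,4,5,6,7,8}; region has {1,2,3,4,5,6,7,8} → only 9 remains.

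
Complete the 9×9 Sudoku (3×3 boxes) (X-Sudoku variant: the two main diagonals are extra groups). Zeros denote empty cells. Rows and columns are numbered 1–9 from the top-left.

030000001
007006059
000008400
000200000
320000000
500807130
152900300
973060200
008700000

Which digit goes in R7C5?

8

R2C7 = 8: row 2 has {5,6,7,9}; col 7 has {1,2,3,4}; box has {1,4,5,9} → only 8 remains.
R5C5 = 9: row 5 has {2,3}; col 5 has {6}; box has {2,7,8}; main diagonal has {2,3,7}; anti-diagonal has {1,2,4,5,7,8} → only 9 remains.
R6C5 = 4: row 6 has {1,3,5,7,8}; col 5 has {6,9}; box has {2,7,8,9} → only 4 remains.
R7C5 = 8: row 7 has {1,2,3,5,9}; col 5 has {4,6,9}; box has {6,7,9} → only 8 remains.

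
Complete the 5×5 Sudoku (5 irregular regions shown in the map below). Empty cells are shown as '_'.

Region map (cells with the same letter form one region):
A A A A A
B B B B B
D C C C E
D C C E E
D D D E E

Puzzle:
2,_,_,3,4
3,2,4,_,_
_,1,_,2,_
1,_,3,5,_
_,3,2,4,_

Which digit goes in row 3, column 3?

5

row 1, column 2 = 5: row 1 has {2,3,4}; col 2 has {1,2,3}; region has {2,3,4} → only 5 remains.
row 1, column 3 = 1: row 1 has {2,3,4,5}; col 3 has {2,3,4}; region has {2,3,4,5} → only 1 remains.
row 2, column 4 = 1: row 2 has {2,3,4}; col 4 has {2,3,4,5}; region has {2,3,4} → only 1 remains.
row 2, column 5 = 5: row 2 has {1,2,3,4}; col 5 has {4}; region has {1,2,3,4} → only 5 remains.
row 3, column 3 = 5: row 3 has {1,2}; col 3 has {1,2,3,4}; region has {1,2,3} → only 5 remains.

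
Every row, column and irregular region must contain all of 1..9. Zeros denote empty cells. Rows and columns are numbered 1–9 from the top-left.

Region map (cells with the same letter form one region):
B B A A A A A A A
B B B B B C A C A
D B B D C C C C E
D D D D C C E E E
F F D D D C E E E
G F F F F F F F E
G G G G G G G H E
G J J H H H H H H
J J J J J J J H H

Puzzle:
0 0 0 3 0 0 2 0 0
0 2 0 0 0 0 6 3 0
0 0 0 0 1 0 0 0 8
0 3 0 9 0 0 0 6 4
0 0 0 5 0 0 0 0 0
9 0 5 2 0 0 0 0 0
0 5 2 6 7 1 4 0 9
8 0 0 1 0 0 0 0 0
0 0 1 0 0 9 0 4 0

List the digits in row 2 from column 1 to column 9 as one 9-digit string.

row 7, column 1 = 3 (sole candidate).
row 7, column 8 = 8 (sole candidate).
row 3, column 3 = 3 (hidden single in row 3).
row 5, column 2 = 9 (hidden single in row 5).
row 4, column 1 = 1 (hidden single in region D).
row 2, column 9 = 1: in row 2, 1 can only go here (every other open cell in that row sees a 1).
row 1, column 2 = 1 (hidden single in row 1).
row 1, column 1 = 6 (hidden single in row 1).
row 3, column 6 = 6 (hidden single in row 3).
row 4, column 7 = 5 (hidden single in region E).
row 3, column 8 = 5 (hidden single in row 3).
row 3, column 7 = 9 (hidden single in row 3).
row 3, column 1 = 2 (hidden single in row 3).
row 9, column 5 = 2 (hidden single in region J).
row 4, column 5 = 8 (sole candidate).
row 4, column 3 = 7 (sole candidate).
row 4, column 6 = 2 (sole candidate).
row 3, column 4 = 4 (sole candidate).
row 5, column 5 = 6 (sole candidate).
row 3, column 2 = 7 (sole candidate).
row 5, column 3 = 8 (sole candidate).
row 2, column 4 = 8: row 2 has {1,2,3,6}; col 4 has {1,2,3,4,5,6,9}; region has {1,2,3,6,7} → only 8 remains.
row 9, column 4 = 7 (sole candidate).
row 9, column 1 = 5 (sole candidate).
row 2, column 1 = 4: row 2 has {1,2,3,6,8}; col 1 has {1,2,3,5,6,8,9}; region has {1,2,3,6,7,8} → only 4 remains.
row 2, column 3 = 9: row 2 has {1,2,3,4,6,8}; col 3 has {1,2,3,5,7,8}; region has {1,2,3,4,6,7,8} → only 9 remains.
row 2, column 5 = 5: row 2 has {1,2,3,4,6,8,9}; col 5 has {1,2,6,7,8}; region has {1,2,3,4,6,7,8,9} → only 5 remains.
row 2, column 6 = 7: row 2 has {1,2,3,4,5,6,8,9}; col 6 has {1,2,6,9}; region has {1,2,3,5,6,8,9} → only 7 remains.

429857631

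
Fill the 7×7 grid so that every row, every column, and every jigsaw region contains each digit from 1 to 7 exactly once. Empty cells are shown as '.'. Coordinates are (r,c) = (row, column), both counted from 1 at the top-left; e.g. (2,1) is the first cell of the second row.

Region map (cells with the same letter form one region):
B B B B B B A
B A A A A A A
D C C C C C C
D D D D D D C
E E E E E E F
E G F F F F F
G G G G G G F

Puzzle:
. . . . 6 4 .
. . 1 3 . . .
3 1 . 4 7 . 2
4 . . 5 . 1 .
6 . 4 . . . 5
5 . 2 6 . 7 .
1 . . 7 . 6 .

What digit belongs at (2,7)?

(1,7) = 7 (sole candidate).
(3,6) = 5 (sole candidate).
(4,5) = 2 (sole candidate).
(1,1) = 2 (sole candidate).
(1,4) = 1 (sole candidate).
(2,1) = 7 (sole candidate).
(2,6) = 2 (sole candidate).
(3,3) = 6 (sole candidate).
(4,3) = 7 (sole candidate).
(4,7) = 3 (sole candidate).
(5,4) = 2 (sole candidate).
(5,6) = 3 (sole candidate).
(7,7) = 4 (sole candidate).
(2,7) = 6: row 2 has {1,2,3,7}; col 7 has {2,3,4,5,7}; region has {1,2,3,7} → only 6 remains.

6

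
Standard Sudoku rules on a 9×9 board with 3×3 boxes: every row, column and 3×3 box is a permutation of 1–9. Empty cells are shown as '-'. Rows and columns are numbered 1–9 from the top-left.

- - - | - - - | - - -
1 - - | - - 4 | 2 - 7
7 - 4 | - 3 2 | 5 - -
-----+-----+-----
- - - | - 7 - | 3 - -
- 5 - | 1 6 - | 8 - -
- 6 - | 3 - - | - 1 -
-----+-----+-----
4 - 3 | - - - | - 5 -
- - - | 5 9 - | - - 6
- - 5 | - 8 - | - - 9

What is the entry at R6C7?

9

R2C5 = 5 (sole candidate).
R5C6 = 9 (sole candidate).
R1C5 = 1 (sole candidate).
R7C5 = 2 (sole candidate).
R6C5 = 4 (sole candidate).
R1C1 = 5 (hidden single in row 1).
R3C9 = 1 (hidden single in row 3).
R7C9 = 8 (sole candidate).
R4C8 = 6 (hidden single in row 4).
R3C4 = 6 (hidden single in row 3).
R7C4 = 7 (sole candidate).
R7C7 = 1 (sole candidate).
R9C4 = 4 (sole candidate).
R9C7 = 7 (sole candidate).
R6C7 = 9: row 6 has {1,3,4,6}; col 7 has {1,2,3,5,7,8}; box has {1,3,6,8} → only 9 remains.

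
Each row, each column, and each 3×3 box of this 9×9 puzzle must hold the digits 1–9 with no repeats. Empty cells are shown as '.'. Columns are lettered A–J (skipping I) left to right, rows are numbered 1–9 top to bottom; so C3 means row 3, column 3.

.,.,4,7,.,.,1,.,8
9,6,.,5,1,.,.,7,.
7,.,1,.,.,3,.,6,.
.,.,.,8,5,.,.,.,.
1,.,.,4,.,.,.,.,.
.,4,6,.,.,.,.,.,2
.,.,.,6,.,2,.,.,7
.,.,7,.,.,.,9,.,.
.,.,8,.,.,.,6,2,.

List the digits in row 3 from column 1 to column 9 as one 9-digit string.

F2 = 8 (hidden single in row 2).
B3 = 8: in row 3, 8 can only go here (every other open cell in that row sees an 8).
A8 = 6 (hidden single in row 8).
B8 = 2 (hidden single in row 8).
A6 = 8 (hidden single in column 1).
D3 = 2: in column 4, 2 can only go here (every other open cell in that column sees a 2).
A1 = 2 (hidden single in row 1).
C2 = 3 (sole candidate).
J2 = 4 (sole candidate).
G3 = 5: row 3 has {1,2,3,6,7,8}; col 7 has {1,6,9}; box has {1,4,6,7,8} → only 5 remains.
J3 = 9: row 3 has {1,2,3,5,6,7,8}; col 9 has {2,4,7,8}; box has {1,4,5,6,7,8} → only 9 remains.
A4 = 3 (sole candidate).
B1 = 5 (sole candidate).
H1 = 3 (sole candidate).
G2 = 2 (sole candidate).
E3 = 4: row 3 has {1,2,3,5,6,7,8,9}; col 5 has {1,5}; box has {1,2,3,5,7,8} → only 4 remains.

781243569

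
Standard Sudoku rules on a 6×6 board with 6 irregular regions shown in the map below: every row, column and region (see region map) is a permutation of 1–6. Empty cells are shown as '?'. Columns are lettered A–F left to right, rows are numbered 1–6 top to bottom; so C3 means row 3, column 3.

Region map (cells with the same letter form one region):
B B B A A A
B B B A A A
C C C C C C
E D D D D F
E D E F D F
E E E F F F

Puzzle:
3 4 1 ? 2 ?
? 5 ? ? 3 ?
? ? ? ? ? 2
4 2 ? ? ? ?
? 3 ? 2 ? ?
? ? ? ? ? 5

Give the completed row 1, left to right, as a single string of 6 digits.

F1 = 6: row 1 has {1,2,3,4}; col 6 has {2,5}; region has {2,3} → only 6 remains.
D1 = 5: row 1 has {1,2,3,4,6}; col 4 has {2}; region has {2,3,6} → only 5 remains.

341526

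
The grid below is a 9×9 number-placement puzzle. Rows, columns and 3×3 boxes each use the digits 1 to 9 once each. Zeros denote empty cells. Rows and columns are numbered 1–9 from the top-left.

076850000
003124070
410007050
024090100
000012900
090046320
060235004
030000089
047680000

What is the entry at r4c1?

3

r3c5 = 6 (sole candidate).
r4c8 = 6 (sole candidate).
r5c8 = 4 (sole candidate).
r7c7 = 7 (sole candidate).
r7c8 = 1 (sole candidate).
r8c5 = 7 (sole candidate).
r8c6 = 1 (sole candidate).
r9c6 = 9 (sole candidate).
r9c8 = 3 (sole candidate).
r1c6 = 3 (sole candidate).
r1c8 = 9 (sole candidate).
r3c4 = 9 (sole candidate).
r4c6 = 8 (sole candidate).
r8c4 = 4 (sole candidate).
r1c1 = 2 (sole candidate).
r1c7 = 4 (sole candidate).
r1c9 = 1 (sole candidate).
r3c3 = 8 (sole candidate).
r3c7 = 2 (sole candidate).
r3c9 = 3 (sole candidate).
r5c3 = 5 (sole candidate).
r6c3 = 1 (sole candidate).
r7c3 = 9 (sole candidate).
r8c1 = 5 (sole candidate).
r8c3 = 2 (sole candidate).
r8c7 = 6 (sole candidate).
r9c1 = 1 (sole candidate).
r9c7 = 5 (sole candidate).
r9c9 = 2 (sole candidate).
r2c1 = 9 (sole candidate).
r2c2 = 5 (sole candidate).
r2c7 = 8 (sole candidate).
r2c9 = 6 (sole candidate).
r5c2 = 8 (sole candidate).
r5c9 = 7 (sole candidate).
r6c1 = 7 (sole candidate).
r6c4 = 5 (sole candidate).
r6c9 = 8 (sole candidate).
r7c1 = 8 (sole candidate).
r4c1 = 3: row 4 has {1,2,4,6,8,9}; col 1 has {1,2,4,5,7,8,9}; box has {1,2,4,5,7,8,9} → only 3 remains.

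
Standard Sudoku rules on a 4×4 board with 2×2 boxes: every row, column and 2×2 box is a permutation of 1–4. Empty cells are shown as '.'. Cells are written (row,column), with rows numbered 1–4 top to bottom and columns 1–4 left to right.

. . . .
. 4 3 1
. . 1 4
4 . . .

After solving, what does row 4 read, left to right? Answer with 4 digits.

(1,4) = 2: row 1 has {}; col 4 has {1,4}; box has {1,3} → only 2 remains.
(2,1) = 2: row 2 has {1,3,4}; col 1 has {4}; box has {4} → only 2 remains.
(3,1) = 3: row 3 has {1,4}; col 1 has {2,4}; box has {4} → only 3 remains.
(3,2) = 2: row 3 has {1,3,4}; col 2 has {4}; box has {3,4} → only 2 remains.
(4,2) = 1: row 4 has {4}; col 2 has {2,4}; box has {2,3,4} → only 1 remains.
(4,3) = 2: row 4 has {1,4}; col 3 has {1,3}; box has {1,4} → only 2 remains.
(4,4) = 3: row 4 has {1,2,4}; col 4 has {1,2,4}; box has {1,2,4} → only 3 remains.

4123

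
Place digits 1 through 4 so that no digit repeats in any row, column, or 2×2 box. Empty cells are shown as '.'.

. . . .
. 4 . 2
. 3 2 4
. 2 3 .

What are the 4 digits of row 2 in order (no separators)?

row 1, column 2 = 1 (sole candidate).
row 1, column 3 = 4 (sole candidate).
row 1, column 4 = 3 (sole candidate).
row 2, column 1 = 3: row 2 has {2,4}; col 1 has {}; box has {1,4} → only 3 remains.
row 2, column 3 = 1: row 2 has {2,3,4}; col 3 has {2,3,4}; box has {2,3,4} → only 1 remains.

3412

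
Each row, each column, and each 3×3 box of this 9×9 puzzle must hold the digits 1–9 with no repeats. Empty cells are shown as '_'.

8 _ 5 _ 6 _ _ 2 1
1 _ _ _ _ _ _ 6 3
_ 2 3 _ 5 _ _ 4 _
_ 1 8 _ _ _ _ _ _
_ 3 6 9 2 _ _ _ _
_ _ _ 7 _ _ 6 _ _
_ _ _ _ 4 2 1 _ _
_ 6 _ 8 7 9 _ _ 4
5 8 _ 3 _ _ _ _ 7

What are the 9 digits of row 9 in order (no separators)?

584316297

r1c4 = 4 (sole candidate).
r2c4 = 2 (sole candidate).
r3c4 = 1 (sole candidate).
r4c5 = 3 (sole candidate).
r9c5 = 1: row 9 has {3,5,7,8}; col 5 has {2,3,4,5,6,7}; box has {2,3,4,7,8,9} → only 1 remains.
r9c6 = 6: row 9 has {1,3,5,7,8}; col 6 has {2,9}; box has {1,2,3,4,7,8,9} → only 6 remains.
r9c8 = 9: row 9 has {1,3,5,6,7,8}; col 8 has {2,4,6}; box has {1,4,7} → only 9 remains.
r6c5 = 8 (sole candidate).
r7c4 = 5 (sole candidate).
r9c7 = 2: row 9 has {1,3,5,6,7,8,9}; col 7 has {1,6}; box has {1,4,7,9} → only 2 remains.
r2c5 = 9 (sole candidate).
r4c4 = 6 (sole candidate).
r9c3 = 4: row 9 has {1,2,3,5,6,7,8,9}; col 3 has {3,5,6,8}; box has {5,6,8} → only 4 remains.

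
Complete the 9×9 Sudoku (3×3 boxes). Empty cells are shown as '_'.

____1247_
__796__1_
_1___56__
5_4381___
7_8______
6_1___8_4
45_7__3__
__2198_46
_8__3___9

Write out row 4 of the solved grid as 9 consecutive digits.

R1C4 = 8: row 1 has {1,2,4,7}; col 4 has {1,3,7,9}; box has {1,2,5,6,9} → only 8 remains.
R3C4 = 4: row 3 has {1,5,6}; col 4 has {1,3,7,8,9}; box has {1,2,5,6,8,9} → only 4 remains.
R3C5 = 7: row 3 has {1,4,5,6}; col 5 has {1,3,6,8,9}; box has {1,2,4,5,6,8,9} → only 7 remains.
R7C5 = 2: row 7 has {3,4,5,7}; col 5 has {1,3,6,7,8,9}; box has {1,3,7,8,9} → only 2 remains.
R7C6 = 6: row 7 has {2,3,4,5,7}; col 6 has {1,2,5,8}; box has {1,2,3,7,8,9} → only 6 remains.
R7C8 = 8: row 7 has {2,3,4,5,6,7}; col 8 has {1,4,7}; box has {3,4,6,9} → only 8 remains.
R7C9 = 1: row 7 has {2,3,4,5,6,7,8}; col 9 has {4,6,9}; box has {3,4,6,8,9} → only 1 remains.
R8C1 = 3: row 8 has {1,2,4,6,8,9}; col 1 has {4,5,6,7}; box has {2,4,5,8} → only 3 remains.
R8C2 = 7: row 8 has {1,2,3,4,6,8,9}; col 2 has {1,5,8}; box has {2,3,4,5,8} → only 7 remains.
R8C7 = 5: row 8 has {1,2,3,4,6,7,8,9}; col 7 has {3,4,6,8}; box has {1,3,4,6,8,9} → only 5 remains.
R9C1 = 1: row 9 has {3,8,9}; col 1 has {3,4,5,6,7}; box has {2,3,4,5,7,8} → only 1 remains.
R9C3 = 6: row 9 has {1,3,8,9}; col 3 has {1,2,4,7,8}; box has {1,2,3,4,5,7,8} → only 6 remains.
R9C4 = 5: row 9 has {1,3,6,8,9}; col 4 has {1,3,4,7,8,9}; box has {1,2,3,6,7,8,9} → only 5 remains.
R9C6 = 4: row 9 has {1,3,5,6,8,9}; col 6 has {1,2,5,6,8}; box has {1,2,3,5,6,7,8,9} → only 4 remains.
R9C8 = 2: row 9 has {1,3,4,5,6,8,9}; col 8 has {1,4,7,8}; box has {1,3,4,5,6,8,9} → only 2 remains.
R1C1 = 9: row 1 has {1,2,4,7,8}; col 1 has {1,3,4,5,6,7}; box has {1,7} → only 9 remains.
R2C6 = 3: row 2 has {1,6,7,9}; col 6 has {1,2,4,5,6,8}; box has {1,2,4,5,6,7,8,9} → only 3 remains.
R2C7 = 2: row 2 has {1,3,6,7,9}; col 7 has {3,4,5,6,8}; box has {1,4,6,7} → only 2 remains.
R3C3 = 3: row 3 has {1,4,5,6,7}; col 3 has {1,2,4,6,7,8}; box has {1,7,9} → only 3 remains.
R3C8 = 9: row 3 has {1,3,4,5,6,7}; col 8 has {1,2,4,7,8}; box has {1,2,4,6,7} → only 9 remains.
R3C9 = 8: row 3 has {1,3,4,5,6,7,9}; col 9 has {1,4,6,9}; box has {1,2,4,6,7,9} → only 8 remains.
R4C8 = 6: row 4 has {1,3,4,5,8}; col 8 has {1,2,4,7,8,9}; box has {4,8} → only 6 remains.
R5C6 = 9: row 5 has {7,8}; col 6 has {1,2,3,4,5,6,8}; box has {1,3,8} → only 9 remains.
R5C7 = 1: row 5 has {7,8,9}; col 7 has {2,3,4,5,6,8}; box has {4,6,8} → only 1 remains.
R6C4 = 2: row 6 has {1,4,6,8}; col 4 has {1,3,4,5,7,8,9}; box has {1,3,8,9} → only 2 remains.
R6C5 = 5: row 6 has {1,2,4,6,8}; col 5 has {1,2,3,6,7,8,9}; box has {1,2,3,8,9} → only 5 remains.
R6C6 = 7: row 6 has {1,2,4,5,6,8}; col 6 has {1,2,3,4,5,6,8,9}; box has {1,2,3,5,8,9} → only 7 remains.
R6C8 = 3: row 6 has {1,2,4,5,6,7,8}; col 8 has {1,2,4,6,7,8,9}; box has {1,4,6,8} → only 3 remains.
R7C3 = 9: row 7 has {1,2,3,4,5,6,7,8}; col 3 has {1,2,3,4,6,7,8}; box has {1,2,3,4,5,6,7,8} → only 9 remains.
R9C7 = 7: row 9 has {1,2,3,4,5,6,8,9}; col 7 has {1,2,3,4,5,6,8}; box has {1,2,3,4,5,6,8,9} → only 7 remains.
R1C2 = 6: row 1 has {1,2,4,7,8,9}; col 2 has {1,5,7,8}; box has {1,3,7,9} → only 6 remains.
R1C3 = 5: row 1 has {1,2,4,6,7,8,9}; col 3 has {1,2,3,4,6,7,8,9}; box has {1,3,6,7,9} → only 5 remains.
R1C9 = 3: row 1 has {1,2,4,5,6,7,8,9}; col 9 has {1,4,6,8,9}; box has {1,2,4,6,7,8,9} → only 3 remains.
R2C1 = 8: row 2 has {1,2,3,6,7,9}; col 1 has {1,3,4,5,6,7,9}; box has {1,3,5,6,7,9} → only 8 remains.
R2C2 = 4: row 2 has {1,2,3,6,7,8,9}; col 2 has {1,5,6,7,8}; box has {1,3,5,6,7,8,9} → only 4 remains.
R2C9 = 5: row 2 has {1,2,3,4,6,7,8,9}; col 9 has {1,3,4,6,8,9}; box has {1,2,3,4,6,7,8,9} → only 5 remains.
R3C1 = 2: row 3 has {1,3,4,5,6,7,8,9}; col 1 has {1,3,4,5,6,7,8,9}; box has {1,3,4,5,6,7,8,9} → only 2 remains.
R4C7 = 9: row 4 has {1,3,4,5,6,8}; col 7 has {1,2,3,4,5,6,7,8}; box has {1,3,4,6,8} → only 9 remains.
R5C4 = 6: row 5 has {1,7,8,9}; col 4 has {1,2,3,4,5,7,8,9}; box has {1,2,3,5,7,8,9} → only 6 remains.
R5C5 = 4: row 5 has {1,6,7,8,9}; col 5 has {1,2,3,5,6,7,8,9}; box has {1,2,3,5,6,7,8,9} → only 4 remains.
R5C8 = 5: row 5 has {1,4,6,7,8,9}; col 8 has {1,2,3,4,6,7,8,9}; box has {1,3,4,6,8,9} → only 5 remains.
R5C9 = 2: row 5 has {1,4,5,6,7,8,9}; col 9 has {1,3,4,5,6,8,9}; box has {1,3,4,5,6,8,9} → only 2 remains.
R6C2 = 9: row 6 has {1,2,3,4,5,6,7,8}; col 2 has {1,4,5,6,7,8}; box has {1,4,5,6,7,8} → only 9 remains.
R4C2 = 2: row 4 has {1,3,4,5,6,8,9}; col 2 has {1,4,5,6,7,8,9}; box has {1,4,5,6,7,8,9} → only 2 remains.
R4C9 = 7: row 4 has {1,2,3,4,5,6,8,9}; col 9 has {1,2,3,4,5,6,8,9}; box has {1,2,3,4,5,6,8,9} → only 7 remains.

524381967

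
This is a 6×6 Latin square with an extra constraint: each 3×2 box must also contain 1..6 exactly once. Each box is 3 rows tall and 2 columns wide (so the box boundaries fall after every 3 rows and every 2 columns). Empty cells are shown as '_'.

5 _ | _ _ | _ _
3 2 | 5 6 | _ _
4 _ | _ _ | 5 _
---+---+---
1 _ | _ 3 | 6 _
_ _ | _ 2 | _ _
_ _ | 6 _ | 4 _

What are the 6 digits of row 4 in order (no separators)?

R2C5 = 1: row 2 has {2,3,5,6}; col 5 has {4,5,6}; box has {5} → only 1 remains.
R2C6 = 4: row 2 has {1,2,3,5,6}; col 6 has {}; box has {1,5} → only 4 remains.
R3C4 = 1: row 3 has {4,5}; col 4 has {2,3,6}; box has {5,6} → only 1 remains.
R4C3 = 4: row 4 has {1,3,6}; col 3 has {5,6}; box has {2,3,6} → only 4 remains.
R5C1 = 6: row 5 has {2}; col 1 has {1,3,4,5}; box has {1} → only 6 remains.
R5C3 = 1: row 5 has {2,6}; col 3 has {4,5,6}; box has {2,3,4,6} → only 1 remains.
R5C5 = 3: row 5 has {1,2,6}; col 5 has {1,4,5,6}; box has {4,6} → only 3 remains.
R5C6 = 5: row 5 has {1,2,3,6}; col 6 has {4}; box has {3,4,6} → only 5 remains.
R6C1 = 2: row 6 has {4,6}; col 1 has {1,3,4,5,6}; box has {1,6} → only 2 remains.
R6C4 = 5: row 6 has {2,4,6}; col 4 has {1,2,3,6}; box has {1,2,3,4,6} → only 5 remains.
R6C6 = 1: row 6 has {2,4,5,6}; col 6 has {4,5}; box has {3,4,5,6} → only 1 remains.
R1C4 = 4: row 1 has {5}; col 4 has {1,2,3,5,6}; box has {1,5,6} → only 4 remains.
R1C5 = 2: row 1 has {4,5}; col 5 has {1,3,4,5,6}; box has {1,4,5} → only 2 remains.
R3C2 = 6: row 3 has {1,4,5}; col 2 has {2}; box has {2,3,4,5} → only 6 remains.
R3C6 = 3: row 3 has {1,4,5,6}; col 6 has {1,4,5}; box has {1,2,4,5} → only 3 remains.
R4C2 = 5: row 4 has {1,3,4,6}; col 2 has {2,6}; box has {1,2,6} → only 5 remains.
R4C6 = 2: row 4 has {1,3,4,5,6}; col 6 has {1,3,4,5}; box has {1,3,4,5,6} → only 2 remains.

154362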